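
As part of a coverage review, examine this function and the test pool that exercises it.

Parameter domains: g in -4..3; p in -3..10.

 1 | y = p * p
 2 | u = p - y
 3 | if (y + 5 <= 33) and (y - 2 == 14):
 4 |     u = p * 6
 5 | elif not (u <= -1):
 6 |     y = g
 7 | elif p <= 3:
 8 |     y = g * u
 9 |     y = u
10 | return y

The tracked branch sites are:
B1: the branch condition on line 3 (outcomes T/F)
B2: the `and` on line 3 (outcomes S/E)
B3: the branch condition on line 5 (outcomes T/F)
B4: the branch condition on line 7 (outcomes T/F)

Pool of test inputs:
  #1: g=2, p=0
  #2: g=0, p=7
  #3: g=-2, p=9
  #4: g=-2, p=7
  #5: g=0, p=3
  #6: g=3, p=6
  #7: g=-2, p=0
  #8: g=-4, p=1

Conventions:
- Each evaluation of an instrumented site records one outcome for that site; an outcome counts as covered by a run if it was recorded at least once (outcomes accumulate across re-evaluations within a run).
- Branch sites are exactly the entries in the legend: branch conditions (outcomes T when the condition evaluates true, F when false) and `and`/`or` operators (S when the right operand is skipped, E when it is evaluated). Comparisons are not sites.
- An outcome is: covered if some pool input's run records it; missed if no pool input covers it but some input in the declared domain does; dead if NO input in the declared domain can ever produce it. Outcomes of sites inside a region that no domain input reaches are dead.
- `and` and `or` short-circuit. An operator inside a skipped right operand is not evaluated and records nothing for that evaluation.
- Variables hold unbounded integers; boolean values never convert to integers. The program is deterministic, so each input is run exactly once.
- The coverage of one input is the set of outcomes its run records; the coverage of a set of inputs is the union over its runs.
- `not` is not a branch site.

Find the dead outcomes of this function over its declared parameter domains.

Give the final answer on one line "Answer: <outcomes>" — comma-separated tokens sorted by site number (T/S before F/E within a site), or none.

sweeping the full domain (112 inputs) for each outcome:
  reachable outcomes have witnesses, e.g. B1=T (e.g. g=-4, p=4), B1=F (e.g. g=-4, p=-3), B2=S (e.g. g=-4, p=6), B2=E (e.g. g=-4, p=-3)

Answer: none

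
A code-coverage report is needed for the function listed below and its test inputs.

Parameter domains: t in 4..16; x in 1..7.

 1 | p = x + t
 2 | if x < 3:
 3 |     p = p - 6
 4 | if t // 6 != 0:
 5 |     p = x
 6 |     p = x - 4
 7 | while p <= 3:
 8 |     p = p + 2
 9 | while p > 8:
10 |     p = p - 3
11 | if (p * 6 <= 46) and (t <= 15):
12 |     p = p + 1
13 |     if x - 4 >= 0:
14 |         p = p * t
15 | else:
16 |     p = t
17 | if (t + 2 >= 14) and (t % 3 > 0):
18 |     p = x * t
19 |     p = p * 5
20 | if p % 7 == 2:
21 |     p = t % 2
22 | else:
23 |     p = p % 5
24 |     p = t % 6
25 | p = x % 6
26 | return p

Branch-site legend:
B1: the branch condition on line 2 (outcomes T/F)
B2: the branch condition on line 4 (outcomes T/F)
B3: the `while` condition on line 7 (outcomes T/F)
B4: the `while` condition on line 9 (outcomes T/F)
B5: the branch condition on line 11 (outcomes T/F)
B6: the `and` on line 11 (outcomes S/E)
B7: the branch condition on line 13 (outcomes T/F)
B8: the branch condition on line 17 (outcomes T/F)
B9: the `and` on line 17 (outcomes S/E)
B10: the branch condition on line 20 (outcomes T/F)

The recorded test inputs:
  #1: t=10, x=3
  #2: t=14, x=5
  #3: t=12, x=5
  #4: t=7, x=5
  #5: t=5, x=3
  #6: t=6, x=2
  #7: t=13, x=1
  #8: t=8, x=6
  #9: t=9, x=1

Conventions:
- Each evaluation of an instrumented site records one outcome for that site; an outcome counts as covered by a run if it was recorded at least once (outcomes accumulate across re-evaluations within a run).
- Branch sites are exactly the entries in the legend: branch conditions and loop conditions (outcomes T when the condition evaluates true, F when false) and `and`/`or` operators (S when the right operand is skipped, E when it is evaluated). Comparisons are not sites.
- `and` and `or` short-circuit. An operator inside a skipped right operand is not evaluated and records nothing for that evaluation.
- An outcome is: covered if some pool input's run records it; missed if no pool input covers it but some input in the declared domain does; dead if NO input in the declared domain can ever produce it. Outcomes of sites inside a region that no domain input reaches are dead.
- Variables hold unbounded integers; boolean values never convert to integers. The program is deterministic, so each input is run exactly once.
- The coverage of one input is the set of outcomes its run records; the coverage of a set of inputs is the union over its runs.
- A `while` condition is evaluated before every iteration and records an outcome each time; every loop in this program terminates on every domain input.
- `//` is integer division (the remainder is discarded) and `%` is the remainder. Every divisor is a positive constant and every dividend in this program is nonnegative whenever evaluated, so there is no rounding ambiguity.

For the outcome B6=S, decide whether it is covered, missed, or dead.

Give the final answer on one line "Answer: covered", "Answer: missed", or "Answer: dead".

B6=S is recorded by pool input(s) 5 -> covered

Answer: covered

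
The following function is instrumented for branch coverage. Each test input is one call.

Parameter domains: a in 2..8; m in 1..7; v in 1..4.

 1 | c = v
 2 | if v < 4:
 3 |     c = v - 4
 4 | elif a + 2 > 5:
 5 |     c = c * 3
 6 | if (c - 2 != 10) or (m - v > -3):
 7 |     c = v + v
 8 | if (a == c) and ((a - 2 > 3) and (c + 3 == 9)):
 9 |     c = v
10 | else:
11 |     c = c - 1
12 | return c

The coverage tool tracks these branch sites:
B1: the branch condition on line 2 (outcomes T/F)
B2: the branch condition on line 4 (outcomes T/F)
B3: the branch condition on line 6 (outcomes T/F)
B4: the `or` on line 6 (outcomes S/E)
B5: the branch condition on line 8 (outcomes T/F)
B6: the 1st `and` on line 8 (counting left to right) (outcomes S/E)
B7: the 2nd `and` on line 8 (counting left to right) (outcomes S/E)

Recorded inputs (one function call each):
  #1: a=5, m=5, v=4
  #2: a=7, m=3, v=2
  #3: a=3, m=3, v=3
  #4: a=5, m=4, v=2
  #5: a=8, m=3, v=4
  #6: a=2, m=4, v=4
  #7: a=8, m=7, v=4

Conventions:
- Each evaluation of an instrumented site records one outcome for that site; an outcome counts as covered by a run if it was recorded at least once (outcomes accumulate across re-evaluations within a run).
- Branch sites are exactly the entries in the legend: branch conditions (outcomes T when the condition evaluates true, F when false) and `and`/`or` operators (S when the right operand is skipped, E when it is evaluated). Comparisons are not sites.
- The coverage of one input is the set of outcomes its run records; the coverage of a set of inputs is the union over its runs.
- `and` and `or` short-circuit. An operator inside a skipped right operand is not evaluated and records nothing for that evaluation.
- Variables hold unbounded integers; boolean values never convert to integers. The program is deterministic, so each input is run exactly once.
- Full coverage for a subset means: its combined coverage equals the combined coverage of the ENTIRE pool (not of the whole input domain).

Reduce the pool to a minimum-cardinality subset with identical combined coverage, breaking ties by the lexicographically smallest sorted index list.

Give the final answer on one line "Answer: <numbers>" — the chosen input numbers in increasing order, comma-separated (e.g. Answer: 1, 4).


run #1 (a=5, m=5, v=4) runs B1->F, B2->T, B4->E, B3->T, B6->S, B5->F; records B1=F, B2=T, B3=T, B4=E, B5=F, B6=S
run #2 (a=7, m=3, v=2) runs B1->T, B4->S, B3->T, B6->S, B5->F; records B1=T, B3=T, B4=S, B5=F, B6=S
run #3 (a=3, m=3, v=3) runs B1->T, B4->S, B3->T, B6->S, B5->F; records B1=T, B3=T, B4=S, B5=F, B6=S
run #4 (a=5, m=4, v=2) runs B1->T, B4->S, B3->T, B6->S, B5->F; records B1=T, B3=T, B4=S, B5=F, B6=S
run #5 (a=8, m=3, v=4) runs B1->F, B2->T, B4->E, B3->T, B6->E, B7->E, B5->F; records B1=F, B2=T, B3=T, B4=E, B5=F, B6=E, B7=E
run #6 (a=2, m=4, v=4) runs B1->F, B2->F, B4->S, B3->T, B6->S, B5->F; records B1=F, B2=F, B3=T, B4=S, B5=F, B6=S
run #7 (a=8, m=7, v=4) runs B1->F, B2->T, B4->E, B3->T, B6->E, B7->E, B5->F; records B1=F, B2=T, B3=T, B4=E, B5=F, B6=E, B7=E
together the pool reaches 11 outcomes: B1=T, B1=F, B2=T, B2=F, B3=T, B4=S, B4=E, B5=F, B6=S, B6=E, B7=E
no size-1 subset reaches all 11 outcomes (best union: 7/11)
no size-2 subset reaches all 11 outcomes (best union: 10/11)
the canonical winner is {2, 5, 6}: size 3, full 11-outcome coverage, earliest index list among size-3 covers
Answer: 2, 5, 6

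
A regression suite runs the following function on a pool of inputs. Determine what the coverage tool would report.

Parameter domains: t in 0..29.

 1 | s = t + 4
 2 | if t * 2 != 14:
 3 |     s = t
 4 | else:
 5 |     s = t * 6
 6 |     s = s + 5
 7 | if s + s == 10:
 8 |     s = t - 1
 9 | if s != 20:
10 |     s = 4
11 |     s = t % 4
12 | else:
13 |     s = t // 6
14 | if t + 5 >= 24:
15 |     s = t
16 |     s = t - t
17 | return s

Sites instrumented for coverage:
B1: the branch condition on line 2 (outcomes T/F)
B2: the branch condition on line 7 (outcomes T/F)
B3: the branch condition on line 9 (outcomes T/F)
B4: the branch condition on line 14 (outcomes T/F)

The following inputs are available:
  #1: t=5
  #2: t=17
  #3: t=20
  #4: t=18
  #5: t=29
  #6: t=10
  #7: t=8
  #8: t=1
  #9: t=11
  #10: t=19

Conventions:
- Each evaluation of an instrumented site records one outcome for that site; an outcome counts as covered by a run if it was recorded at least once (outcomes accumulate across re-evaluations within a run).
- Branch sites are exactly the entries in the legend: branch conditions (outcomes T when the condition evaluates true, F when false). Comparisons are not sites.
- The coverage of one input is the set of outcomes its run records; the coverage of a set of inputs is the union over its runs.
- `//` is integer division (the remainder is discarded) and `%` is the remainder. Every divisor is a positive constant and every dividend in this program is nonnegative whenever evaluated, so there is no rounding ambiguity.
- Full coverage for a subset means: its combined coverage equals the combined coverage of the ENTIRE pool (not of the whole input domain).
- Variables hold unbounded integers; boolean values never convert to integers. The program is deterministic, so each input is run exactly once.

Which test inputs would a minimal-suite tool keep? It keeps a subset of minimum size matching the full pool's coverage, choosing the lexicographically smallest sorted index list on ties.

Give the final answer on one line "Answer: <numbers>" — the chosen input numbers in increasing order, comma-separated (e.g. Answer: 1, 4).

test 1 (t=5) fires B1->T, B2->T, B3->T, B4->F; hits B1=T, B2=T, B3=T, B4=F
test 2 (t=17) fires B1->T, B2->F, B3->T, B4->F; hits B1=T, B2=F, B3=T, B4=F
test 3 (t=20) fires B1->T, B2->F, B3->F, B4->T; hits B1=T, B2=F, B3=F, B4=T
test 4 (t=18) fires B1->T, B2->F, B3->T, B4->F; hits B1=T, B2=F, B3=T, B4=F
test 5 (t=29) fires B1->T, B2->F, B3->T, B4->T; hits B1=T, B2=F, B3=T, B4=T
test 6 (t=10) fires B1->T, B2->F, B3->T, B4->F; hits B1=T, B2=F, B3=T, B4=F
test 7 (t=8) fires B1->T, B2->F, B3->T, B4->F; hits B1=T, B2=F, B3=T, B4=F
test 8 (t=1) fires B1->T, B2->F, B3->T, B4->F; hits B1=T, B2=F, B3=T, B4=F
test 9 (t=11) fires B1->T, B2->F, B3->T, B4->F; hits B1=T, B2=F, B3=T, B4=F
test 10 (t=19) fires B1->T, B2->F, B3->T, B4->T; hits B1=T, B2=F, B3=T, B4=T
together the pool reaches 7 outcomes: B1=T, B2=T, B2=F, B3=T, B3=F, B4=T, B4=F
every size-1 subset falls short of the 7 outcomes (best: 4/7)
size 2: inputs {1, 3} cover all 7 outcomes, and no lexicographically smaller subset of this size does

Answer: 1, 3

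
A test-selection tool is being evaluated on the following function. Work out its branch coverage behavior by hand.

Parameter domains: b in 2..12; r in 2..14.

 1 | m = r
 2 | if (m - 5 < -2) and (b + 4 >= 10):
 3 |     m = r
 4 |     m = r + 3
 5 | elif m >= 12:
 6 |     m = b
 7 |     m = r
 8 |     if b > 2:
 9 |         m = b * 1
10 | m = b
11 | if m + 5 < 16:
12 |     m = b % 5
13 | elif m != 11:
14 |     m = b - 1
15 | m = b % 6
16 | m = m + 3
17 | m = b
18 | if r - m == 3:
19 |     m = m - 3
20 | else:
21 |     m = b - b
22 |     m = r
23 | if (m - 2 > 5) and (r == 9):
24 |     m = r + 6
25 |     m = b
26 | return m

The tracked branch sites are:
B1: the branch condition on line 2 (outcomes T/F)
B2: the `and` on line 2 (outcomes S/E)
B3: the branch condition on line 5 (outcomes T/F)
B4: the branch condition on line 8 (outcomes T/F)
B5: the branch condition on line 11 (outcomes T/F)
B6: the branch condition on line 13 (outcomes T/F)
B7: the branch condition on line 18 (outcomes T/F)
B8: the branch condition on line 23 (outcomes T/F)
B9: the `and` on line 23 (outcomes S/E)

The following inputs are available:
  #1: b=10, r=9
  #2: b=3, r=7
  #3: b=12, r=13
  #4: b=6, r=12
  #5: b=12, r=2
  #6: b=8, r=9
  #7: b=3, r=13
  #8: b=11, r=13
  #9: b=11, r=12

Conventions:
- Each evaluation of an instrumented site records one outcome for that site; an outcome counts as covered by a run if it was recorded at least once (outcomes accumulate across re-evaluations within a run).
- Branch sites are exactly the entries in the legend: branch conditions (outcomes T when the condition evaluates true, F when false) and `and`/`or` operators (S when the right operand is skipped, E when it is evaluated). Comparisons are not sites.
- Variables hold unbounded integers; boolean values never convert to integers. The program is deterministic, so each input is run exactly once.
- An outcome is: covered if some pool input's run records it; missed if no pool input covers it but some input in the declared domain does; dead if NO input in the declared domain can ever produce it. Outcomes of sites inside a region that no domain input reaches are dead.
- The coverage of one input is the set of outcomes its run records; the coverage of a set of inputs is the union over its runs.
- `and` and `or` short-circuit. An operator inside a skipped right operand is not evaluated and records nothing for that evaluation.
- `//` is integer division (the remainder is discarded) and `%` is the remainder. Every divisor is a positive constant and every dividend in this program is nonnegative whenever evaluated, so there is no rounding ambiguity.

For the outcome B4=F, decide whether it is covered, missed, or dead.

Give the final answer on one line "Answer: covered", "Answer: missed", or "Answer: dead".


no pool input records B4=F
but domain input (b=2, r=12) does record it -> reachable, so missed
Answer: missed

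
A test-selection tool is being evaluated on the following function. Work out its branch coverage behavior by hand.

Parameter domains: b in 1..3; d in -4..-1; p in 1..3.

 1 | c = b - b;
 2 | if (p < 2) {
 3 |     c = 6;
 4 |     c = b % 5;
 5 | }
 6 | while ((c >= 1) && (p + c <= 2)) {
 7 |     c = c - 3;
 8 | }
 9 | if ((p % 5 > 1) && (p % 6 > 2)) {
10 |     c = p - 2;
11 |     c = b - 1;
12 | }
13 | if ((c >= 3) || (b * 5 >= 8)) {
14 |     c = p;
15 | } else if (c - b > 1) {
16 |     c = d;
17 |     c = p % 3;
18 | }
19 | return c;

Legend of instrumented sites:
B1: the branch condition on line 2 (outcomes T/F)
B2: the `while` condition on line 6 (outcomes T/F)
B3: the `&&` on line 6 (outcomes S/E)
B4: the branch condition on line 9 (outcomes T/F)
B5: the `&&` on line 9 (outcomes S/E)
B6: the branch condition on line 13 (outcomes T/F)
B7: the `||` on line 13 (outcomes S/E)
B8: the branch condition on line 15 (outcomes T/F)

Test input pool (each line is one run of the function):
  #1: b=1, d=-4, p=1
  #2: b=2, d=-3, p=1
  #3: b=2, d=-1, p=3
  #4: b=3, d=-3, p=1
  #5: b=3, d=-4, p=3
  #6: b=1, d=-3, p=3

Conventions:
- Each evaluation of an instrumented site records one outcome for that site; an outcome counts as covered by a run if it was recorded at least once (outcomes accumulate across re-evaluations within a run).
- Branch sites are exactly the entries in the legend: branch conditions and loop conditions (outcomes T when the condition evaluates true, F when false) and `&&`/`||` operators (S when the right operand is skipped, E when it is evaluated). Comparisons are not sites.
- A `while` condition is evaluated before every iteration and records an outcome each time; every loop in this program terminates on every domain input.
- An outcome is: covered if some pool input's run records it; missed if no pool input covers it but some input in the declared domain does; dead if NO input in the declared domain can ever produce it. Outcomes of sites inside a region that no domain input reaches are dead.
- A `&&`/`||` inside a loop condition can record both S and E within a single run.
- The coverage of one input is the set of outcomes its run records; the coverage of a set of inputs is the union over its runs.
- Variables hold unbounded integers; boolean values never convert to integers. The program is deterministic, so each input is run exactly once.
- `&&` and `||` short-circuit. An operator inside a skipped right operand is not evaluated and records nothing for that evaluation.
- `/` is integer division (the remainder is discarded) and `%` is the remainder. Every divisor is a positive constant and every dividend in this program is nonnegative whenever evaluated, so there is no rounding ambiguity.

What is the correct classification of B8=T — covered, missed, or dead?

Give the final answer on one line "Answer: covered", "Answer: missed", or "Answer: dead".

no pool input records B8=T
checking all 36 inputs in the declared domain: B8=T is never recorded -> dead

Answer: dead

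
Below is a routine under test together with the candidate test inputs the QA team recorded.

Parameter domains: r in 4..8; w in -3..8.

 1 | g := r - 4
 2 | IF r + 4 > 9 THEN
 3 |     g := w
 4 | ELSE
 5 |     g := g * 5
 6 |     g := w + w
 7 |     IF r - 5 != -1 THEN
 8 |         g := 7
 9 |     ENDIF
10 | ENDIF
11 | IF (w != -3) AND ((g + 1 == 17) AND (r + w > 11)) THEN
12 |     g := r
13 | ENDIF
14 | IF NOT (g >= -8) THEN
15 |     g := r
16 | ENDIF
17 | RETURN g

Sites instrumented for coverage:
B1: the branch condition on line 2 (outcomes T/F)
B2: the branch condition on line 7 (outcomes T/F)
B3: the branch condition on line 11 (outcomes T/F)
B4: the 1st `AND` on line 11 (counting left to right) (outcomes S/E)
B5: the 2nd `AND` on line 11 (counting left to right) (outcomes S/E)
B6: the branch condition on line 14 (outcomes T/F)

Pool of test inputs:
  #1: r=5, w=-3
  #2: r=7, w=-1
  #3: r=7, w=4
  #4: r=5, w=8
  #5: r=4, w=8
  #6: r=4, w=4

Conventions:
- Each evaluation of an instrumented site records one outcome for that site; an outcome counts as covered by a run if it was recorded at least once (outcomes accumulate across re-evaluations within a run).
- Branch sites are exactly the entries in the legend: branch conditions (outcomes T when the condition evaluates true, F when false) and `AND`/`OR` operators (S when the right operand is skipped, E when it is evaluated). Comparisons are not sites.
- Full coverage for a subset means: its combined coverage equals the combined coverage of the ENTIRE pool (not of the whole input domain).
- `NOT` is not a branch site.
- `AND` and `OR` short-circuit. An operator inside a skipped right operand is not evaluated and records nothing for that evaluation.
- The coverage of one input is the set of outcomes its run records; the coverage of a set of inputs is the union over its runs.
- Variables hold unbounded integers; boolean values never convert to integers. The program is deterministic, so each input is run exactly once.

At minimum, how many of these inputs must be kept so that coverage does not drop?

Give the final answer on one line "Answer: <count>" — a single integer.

test 1 (r=5, w=-3) fires B1->F, B2->T, B4->S, B3->F, B6->F; hits B1=F, B2=T, B3=F, B4=S, B6=F
test 2 (r=7, w=-1) fires B1->T, B4->E, B5->S, B3->F, B6->F; hits B1=T, B3=F, B4=E, B5=S, B6=F
test 3 (r=7, w=4) fires B1->T, B4->E, B5->S, B3->F, B6->F; hits B1=T, B3=F, B4=E, B5=S, B6=F
test 4 (r=5, w=8) fires B1->F, B2->T, B4->E, B5->S, B3->F, B6->F; hits B1=F, B2=T, B3=F, B4=E, B5=S, B6=F
test 5 (r=4, w=8) fires B1->F, B2->F, B4->E, B5->E, B3->T, B6->F; hits B1=F, B2=F, B3=T, B4=E, B5=E, B6=F
test 6 (r=4, w=4) fires B1->F, B2->F, B4->E, B5->S, B3->F, B6->F; hits B1=F, B2=F, B3=F, B4=E, B5=S, B6=F
the full pool covers 11 outcomes: B1=T, B1=F, B2=T, B2=F, B3=T, B3=F, B4=S, B4=E, B5=S, B5=E, B6=F
no size-1 subset reaches all 11 outcomes (best union: 6/11)
no size-2 subset reaches all 11 outcomes (best union: 9/11)
inputs {1, 2, 5} (size 3) cover everything; no size-3 subset with a lexicographically smaller index list covers all 11

Answer: 3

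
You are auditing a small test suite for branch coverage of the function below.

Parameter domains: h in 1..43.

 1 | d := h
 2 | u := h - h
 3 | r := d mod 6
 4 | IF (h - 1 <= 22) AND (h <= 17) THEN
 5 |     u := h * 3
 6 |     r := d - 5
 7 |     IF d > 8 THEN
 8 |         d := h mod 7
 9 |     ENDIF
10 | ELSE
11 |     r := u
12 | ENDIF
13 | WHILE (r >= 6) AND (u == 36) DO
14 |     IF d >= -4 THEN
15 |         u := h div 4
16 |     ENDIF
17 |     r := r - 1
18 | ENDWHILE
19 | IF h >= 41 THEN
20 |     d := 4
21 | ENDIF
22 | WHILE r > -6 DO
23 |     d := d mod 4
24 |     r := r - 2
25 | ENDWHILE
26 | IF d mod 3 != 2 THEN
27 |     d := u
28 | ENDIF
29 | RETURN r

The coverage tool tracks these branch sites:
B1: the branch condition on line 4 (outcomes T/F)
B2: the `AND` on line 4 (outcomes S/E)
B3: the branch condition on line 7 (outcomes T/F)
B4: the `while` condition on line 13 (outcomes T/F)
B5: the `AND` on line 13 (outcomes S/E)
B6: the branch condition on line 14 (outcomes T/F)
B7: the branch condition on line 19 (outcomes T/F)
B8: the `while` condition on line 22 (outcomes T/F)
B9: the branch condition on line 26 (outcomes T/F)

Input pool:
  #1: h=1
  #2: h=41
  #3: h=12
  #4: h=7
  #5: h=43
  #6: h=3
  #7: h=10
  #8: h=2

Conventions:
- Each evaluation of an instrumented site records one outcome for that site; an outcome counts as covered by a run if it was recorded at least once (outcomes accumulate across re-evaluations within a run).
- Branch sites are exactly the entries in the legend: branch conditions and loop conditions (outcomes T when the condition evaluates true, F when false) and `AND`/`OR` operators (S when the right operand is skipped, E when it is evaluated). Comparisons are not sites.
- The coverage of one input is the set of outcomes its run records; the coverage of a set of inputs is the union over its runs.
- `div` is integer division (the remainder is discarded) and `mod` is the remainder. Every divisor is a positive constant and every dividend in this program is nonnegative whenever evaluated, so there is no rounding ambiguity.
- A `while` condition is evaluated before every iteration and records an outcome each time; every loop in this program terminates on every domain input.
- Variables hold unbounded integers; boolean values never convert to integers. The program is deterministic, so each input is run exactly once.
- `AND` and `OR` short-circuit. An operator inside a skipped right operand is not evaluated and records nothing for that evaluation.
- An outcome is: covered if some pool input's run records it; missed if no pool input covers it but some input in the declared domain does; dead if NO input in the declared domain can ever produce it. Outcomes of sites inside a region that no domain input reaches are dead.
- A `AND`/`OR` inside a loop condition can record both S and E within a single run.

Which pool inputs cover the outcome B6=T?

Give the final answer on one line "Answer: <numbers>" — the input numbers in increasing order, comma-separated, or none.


input #1 (h=1): does not produce B6=T
input #2 (h=41): does not produce B6=T
input #3 (h=12): produces B6=T
input #4 (h=7): does not produce B6=T
input #5 (h=43): does not produce B6=T
input #6 (h=3): does not produce B6=T
input #7 (h=10): does not produce B6=T
input #8 (h=2): does not produce B6=T
Answer: 3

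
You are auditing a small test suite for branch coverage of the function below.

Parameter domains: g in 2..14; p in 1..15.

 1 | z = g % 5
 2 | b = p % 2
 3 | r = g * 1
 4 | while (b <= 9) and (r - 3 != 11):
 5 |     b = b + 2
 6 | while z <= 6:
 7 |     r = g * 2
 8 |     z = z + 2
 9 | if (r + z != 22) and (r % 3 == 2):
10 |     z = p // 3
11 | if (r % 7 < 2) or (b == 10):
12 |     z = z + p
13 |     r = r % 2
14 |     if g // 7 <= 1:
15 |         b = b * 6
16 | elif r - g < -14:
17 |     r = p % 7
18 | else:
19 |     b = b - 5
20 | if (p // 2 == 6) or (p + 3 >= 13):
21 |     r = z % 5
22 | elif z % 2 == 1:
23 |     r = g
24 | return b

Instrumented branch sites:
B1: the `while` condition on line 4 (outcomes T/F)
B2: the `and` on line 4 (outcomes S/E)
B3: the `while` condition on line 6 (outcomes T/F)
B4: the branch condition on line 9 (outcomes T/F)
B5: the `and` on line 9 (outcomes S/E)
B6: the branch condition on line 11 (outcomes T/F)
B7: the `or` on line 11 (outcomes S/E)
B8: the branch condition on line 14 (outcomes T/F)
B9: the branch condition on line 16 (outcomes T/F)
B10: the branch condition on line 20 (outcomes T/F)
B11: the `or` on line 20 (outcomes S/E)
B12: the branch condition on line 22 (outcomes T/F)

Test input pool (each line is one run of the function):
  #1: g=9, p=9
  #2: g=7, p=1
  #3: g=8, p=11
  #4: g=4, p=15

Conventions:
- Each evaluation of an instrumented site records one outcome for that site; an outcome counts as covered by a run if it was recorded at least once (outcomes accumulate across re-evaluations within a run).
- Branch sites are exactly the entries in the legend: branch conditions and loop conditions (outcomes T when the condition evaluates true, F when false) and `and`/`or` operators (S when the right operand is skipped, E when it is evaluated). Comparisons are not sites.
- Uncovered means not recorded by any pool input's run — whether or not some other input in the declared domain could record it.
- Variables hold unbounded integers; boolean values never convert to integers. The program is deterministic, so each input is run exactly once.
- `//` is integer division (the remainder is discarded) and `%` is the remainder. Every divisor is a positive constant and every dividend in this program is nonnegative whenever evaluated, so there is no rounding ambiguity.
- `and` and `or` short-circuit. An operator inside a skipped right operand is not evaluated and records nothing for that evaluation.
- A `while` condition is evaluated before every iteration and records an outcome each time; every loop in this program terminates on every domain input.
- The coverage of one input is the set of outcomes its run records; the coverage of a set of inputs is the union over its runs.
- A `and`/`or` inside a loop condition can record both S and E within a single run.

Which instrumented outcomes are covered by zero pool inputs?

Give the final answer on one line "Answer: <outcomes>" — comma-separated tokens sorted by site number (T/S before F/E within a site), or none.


test 1 (g=9, p=9) fires B2->E, B1->T, B2->E, B1->T, B2->E, B1->T, B2->E, B1->T, B2->E, B1->T, B2->S, B1->F, B3->T, B3->T, ...; hits B1=T, B1=F, B2=S, B2=E, B3=T, B3=F, B4=F, B5=E, B6=F, B7=E, B9=F, B10=F, B11=E, B12=F
test 2 (g=7, p=1) fires B2->E, B1->T, B2->E, B1->T, B2->E, B1->T, B2->E, B1->T, B2->E, B1->T, B2->S, B1->F, B3->T, B3->T, ...; hits B1=T, B1=F, B2=S, B2=E, B3=T, B3=F, B4=F, B5=S, B6=T, B7=S, B8=T, B10=F, B11=E, B12=T
test 3 (g=8, p=11) fires B2->E, B1->T, B2->E, B1->T, B2->E, B1->T, B2->E, B1->T, B2->E, B1->T, B2->S, B1->F, B3->T, B3->T, ...; hits B1=T, B1=F, B2=S, B2=E, B3=T, B3=F, B4=F, B5=E, B6=F, B7=E, B9=F, B10=T, B11=E
test 4 (g=4, p=15) fires B2->E, B1->T, B2->E, B1->T, B2->E, B1->T, B2->E, B1->T, B2->E, B1->T, B2->S, B1->F, B3->T, B3->T, ...; hits B1=T, B1=F, B2=S, B2=E, B3=T, B3=F, B4=T, B5=E, B6=T, B7=S, B8=T, B10=T, B11=E
union over the pool: B1=T, B1=F, B2=S, B2=E, B3=T, B3=F, B4=T, B4=F, B5=S, B5=E, B6=T, B6=F, B7=S, B7=E, B8=T, B9=F, B10=T, B10=F, B11=E, B12=T, B12=F
uncovered (3 of 24): B8=F, B9=T, B11=S
Answer: B8=F, B9=T, B11=S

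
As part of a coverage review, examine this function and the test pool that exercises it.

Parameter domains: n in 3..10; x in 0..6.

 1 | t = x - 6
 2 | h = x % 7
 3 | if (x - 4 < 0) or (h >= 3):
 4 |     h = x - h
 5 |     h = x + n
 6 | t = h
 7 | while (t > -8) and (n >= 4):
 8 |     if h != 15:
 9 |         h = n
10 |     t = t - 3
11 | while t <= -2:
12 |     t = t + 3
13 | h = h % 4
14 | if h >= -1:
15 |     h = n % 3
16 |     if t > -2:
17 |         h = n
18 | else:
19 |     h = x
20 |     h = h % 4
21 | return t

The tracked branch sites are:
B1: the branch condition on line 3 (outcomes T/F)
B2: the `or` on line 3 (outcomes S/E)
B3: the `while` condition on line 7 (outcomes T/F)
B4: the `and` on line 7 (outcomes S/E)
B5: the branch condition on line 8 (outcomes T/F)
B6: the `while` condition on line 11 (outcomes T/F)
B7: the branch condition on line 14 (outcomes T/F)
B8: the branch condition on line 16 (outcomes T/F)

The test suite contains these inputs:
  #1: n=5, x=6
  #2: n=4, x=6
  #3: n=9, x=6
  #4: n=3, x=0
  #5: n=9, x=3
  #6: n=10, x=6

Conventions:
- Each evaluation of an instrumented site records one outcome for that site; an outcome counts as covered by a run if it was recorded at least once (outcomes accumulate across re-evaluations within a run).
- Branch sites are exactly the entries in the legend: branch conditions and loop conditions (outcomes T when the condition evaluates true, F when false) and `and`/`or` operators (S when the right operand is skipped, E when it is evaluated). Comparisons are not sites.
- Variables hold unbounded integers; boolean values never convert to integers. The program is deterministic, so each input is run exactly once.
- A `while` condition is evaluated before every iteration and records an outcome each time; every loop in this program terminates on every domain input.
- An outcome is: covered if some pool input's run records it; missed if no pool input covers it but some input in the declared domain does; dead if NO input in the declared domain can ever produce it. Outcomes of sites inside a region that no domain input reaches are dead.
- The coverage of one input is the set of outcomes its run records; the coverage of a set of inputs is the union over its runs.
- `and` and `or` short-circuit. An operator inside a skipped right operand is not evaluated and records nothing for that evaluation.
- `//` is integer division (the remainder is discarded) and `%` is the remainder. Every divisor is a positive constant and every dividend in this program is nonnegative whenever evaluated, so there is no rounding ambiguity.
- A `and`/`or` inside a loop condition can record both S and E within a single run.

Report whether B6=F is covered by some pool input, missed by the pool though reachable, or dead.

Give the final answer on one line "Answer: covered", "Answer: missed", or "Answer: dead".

B6=F is recorded by pool input(s) 1, 2, 3, 4, 5, 6 -> covered

Answer: covered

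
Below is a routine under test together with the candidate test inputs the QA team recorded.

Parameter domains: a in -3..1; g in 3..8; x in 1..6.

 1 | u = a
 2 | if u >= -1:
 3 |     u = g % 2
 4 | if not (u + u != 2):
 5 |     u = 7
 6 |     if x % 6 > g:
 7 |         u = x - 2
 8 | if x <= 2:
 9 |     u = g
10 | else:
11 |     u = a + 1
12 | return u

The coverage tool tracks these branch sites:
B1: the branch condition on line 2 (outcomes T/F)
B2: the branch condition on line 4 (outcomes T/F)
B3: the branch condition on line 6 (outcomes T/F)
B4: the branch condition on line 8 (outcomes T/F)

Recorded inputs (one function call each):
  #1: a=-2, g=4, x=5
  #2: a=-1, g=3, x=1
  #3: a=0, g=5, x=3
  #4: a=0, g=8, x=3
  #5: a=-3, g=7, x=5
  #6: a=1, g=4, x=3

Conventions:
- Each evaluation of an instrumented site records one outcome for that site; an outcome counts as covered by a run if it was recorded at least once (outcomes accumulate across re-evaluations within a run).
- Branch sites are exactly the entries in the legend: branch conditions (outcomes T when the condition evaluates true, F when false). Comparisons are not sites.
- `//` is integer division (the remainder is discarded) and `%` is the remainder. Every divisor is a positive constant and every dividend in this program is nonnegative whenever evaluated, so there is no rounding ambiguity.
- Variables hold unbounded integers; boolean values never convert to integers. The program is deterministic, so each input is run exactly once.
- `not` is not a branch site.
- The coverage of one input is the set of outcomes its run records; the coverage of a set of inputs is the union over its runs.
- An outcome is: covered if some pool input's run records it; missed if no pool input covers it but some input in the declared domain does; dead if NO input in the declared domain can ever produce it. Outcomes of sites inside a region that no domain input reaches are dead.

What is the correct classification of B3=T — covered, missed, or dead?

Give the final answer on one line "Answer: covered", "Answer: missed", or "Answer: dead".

no pool input records B3=T
but domain input (a=-1, g=3, x=4) does record it -> reachable, so missed

Answer: missed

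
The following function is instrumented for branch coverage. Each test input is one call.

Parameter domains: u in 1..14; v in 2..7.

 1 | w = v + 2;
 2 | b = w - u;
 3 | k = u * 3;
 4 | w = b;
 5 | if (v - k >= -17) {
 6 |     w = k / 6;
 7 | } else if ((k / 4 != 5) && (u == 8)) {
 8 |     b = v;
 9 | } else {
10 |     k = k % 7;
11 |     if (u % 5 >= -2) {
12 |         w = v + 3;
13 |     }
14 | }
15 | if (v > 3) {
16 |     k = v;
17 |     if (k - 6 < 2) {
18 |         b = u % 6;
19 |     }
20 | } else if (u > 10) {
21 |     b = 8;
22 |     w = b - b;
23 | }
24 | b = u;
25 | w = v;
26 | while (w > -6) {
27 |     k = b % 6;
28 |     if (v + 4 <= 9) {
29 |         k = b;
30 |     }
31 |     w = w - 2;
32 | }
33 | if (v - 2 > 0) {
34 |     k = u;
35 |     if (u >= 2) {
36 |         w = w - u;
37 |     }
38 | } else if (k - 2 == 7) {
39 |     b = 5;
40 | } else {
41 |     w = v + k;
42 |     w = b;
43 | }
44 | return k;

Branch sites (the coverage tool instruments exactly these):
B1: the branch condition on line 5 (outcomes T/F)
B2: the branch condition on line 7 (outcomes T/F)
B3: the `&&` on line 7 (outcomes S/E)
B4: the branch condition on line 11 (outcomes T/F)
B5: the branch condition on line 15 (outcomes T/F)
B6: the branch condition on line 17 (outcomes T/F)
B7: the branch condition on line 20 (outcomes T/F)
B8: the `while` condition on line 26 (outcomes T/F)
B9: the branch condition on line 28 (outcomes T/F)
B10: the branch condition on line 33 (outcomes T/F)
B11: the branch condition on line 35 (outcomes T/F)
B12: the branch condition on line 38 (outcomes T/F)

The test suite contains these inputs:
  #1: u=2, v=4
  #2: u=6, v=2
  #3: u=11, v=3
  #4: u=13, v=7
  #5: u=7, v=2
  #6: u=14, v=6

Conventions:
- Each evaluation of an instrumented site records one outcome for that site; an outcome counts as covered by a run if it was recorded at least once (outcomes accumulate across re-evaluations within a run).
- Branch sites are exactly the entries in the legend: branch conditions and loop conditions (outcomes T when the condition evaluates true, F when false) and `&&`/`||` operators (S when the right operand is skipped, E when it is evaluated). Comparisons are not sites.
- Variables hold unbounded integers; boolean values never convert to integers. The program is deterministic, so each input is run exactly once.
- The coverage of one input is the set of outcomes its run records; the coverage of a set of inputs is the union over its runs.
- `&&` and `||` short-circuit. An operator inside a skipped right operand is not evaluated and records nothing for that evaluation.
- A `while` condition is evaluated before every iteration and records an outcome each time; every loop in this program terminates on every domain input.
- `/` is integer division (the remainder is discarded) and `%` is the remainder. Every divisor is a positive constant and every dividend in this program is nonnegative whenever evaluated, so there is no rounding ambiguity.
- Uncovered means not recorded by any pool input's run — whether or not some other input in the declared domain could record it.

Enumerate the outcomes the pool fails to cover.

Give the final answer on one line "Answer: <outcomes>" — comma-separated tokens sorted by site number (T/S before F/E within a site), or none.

input #1, u=2, v=4: events B1->T, B5->T, B6->T, B8->T, B9->T, B8->T, B9->T, B8->T, B9->T, B8->T, B9->T, B8->T, B9->T, B8->F, ...; outcomes B1=T, B5=T, B6=T, B8=T, B8=F, B9=T, B10=T, B11=T
input #2, u=6, v=2: events B1->T, B5->F, B7->F, B8->T, B9->T, B8->T, B9->T, B8->T, B9->T, B8->T, B9->T, B8->F, B10->F, B12->F; outcomes B1=T, B5=F, B7=F, B8=T, B8=F, B9=T, B10=F, B12=F
input #3, u=11, v=3: events B1->F, B3->E, B2->F, B4->T, B5->F, B7->T, B8->T, B9->T, B8->T, B9->T, B8->T, B9->T, B8->T, B9->T, ...; outcomes B1=F, B2=F, B3=E, B4=T, B5=F, B7=T, B8=T, B8=F, B9=T, B10=T, B11=T
input #4, u=13, v=7: events B1->F, B3->E, B2->F, B4->T, B5->T, B6->T, B8->T, B9->F, B8->T, B9->F, B8->T, B9->F, B8->T, B9->F, ...; outcomes B1=F, B2=F, B3=E, B4=T, B5=T, B6=T, B8=T, B8=F, B9=F, B10=T, B11=T
input #5, u=7, v=2: events B1->F, B3->S, B2->F, B4->T, B5->F, B7->F, B8->T, B9->T, B8->T, B9->T, B8->T, B9->T, B8->T, B9->T, ...; outcomes B1=F, B2=F, B3=S, B4=T, B5=F, B7=F, B8=T, B8=F, B9=T, B10=F, B12=F
input #6, u=14, v=6: events B1->F, B3->E, B2->F, B4->T, B5->T, B6->T, B8->T, B9->F, B8->T, B9->F, B8->T, B9->F, B8->T, B9->F, ...; outcomes B1=F, B2=F, B3=E, B4=T, B5=T, B6=T, B8=T, B8=F, B9=F, B10=T, B11=T
union over the pool: B1=T, B1=F, B2=F, B3=S, B3=E, B4=T, B5=T, B5=F, B6=T, B7=T, B7=F, B8=T, B8=F, B9=T, B9=F, B10=T, B10=F, B11=T, B12=F
uncovered (5 of 24): B2=T, B4=F, B6=F, B11=F, B12=T

Answer: B2=T, B4=F, B6=F, B11=F, B12=T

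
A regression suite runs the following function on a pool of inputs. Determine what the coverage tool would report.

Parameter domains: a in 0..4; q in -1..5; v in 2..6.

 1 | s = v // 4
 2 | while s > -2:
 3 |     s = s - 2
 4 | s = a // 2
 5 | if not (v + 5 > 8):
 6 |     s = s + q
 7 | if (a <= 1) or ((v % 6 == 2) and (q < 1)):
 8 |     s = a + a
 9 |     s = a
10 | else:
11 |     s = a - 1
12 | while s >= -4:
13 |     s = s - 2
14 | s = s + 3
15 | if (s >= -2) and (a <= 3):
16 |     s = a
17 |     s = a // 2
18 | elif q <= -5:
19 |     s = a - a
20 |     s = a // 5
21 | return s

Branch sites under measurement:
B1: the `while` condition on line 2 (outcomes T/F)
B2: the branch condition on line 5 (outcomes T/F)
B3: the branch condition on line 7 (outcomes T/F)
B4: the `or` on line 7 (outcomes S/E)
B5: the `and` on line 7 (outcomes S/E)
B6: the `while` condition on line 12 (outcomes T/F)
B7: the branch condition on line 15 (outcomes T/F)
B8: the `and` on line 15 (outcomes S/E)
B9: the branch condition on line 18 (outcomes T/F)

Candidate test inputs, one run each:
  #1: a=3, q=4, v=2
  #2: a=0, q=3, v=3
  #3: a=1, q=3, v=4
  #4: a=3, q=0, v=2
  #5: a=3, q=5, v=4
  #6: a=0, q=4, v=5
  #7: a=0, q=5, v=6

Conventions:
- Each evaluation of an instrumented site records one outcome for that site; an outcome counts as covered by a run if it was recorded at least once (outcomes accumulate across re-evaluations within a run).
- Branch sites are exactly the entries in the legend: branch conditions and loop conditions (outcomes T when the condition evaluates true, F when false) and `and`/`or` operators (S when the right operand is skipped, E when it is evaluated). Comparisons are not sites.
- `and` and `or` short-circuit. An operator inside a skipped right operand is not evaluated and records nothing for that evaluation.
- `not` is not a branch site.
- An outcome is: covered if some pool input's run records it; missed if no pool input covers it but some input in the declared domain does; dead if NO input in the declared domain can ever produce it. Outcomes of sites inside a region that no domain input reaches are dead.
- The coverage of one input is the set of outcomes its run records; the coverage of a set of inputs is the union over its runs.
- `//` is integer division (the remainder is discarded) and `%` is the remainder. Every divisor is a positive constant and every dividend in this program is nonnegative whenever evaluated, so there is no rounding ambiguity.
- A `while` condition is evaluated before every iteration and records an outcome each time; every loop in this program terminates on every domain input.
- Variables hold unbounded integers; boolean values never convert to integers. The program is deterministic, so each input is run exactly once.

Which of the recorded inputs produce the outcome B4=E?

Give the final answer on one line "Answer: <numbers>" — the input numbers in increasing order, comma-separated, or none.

input #1 (a=3, q=4, v=2): produces B4=E
input #2 (a=0, q=3, v=3): does not produce B4=E
input #3 (a=1, q=3, v=4): does not produce B4=E
input #4 (a=3, q=0, v=2): produces B4=E
input #5 (a=3, q=5, v=4): produces B4=E
input #6 (a=0, q=4, v=5): does not produce B4=E
input #7 (a=0, q=5, v=6): does not produce B4=E

Answer: 1, 4, 5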